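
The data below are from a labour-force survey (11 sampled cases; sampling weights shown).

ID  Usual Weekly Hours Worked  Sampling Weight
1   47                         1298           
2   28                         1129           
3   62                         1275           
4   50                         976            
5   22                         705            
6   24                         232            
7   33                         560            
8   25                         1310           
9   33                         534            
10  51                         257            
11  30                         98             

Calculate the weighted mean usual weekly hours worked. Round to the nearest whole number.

39

Weighted sum = 47×1298 + 28×1129 + 62×1275 + 50×976 + 22×705 + 24×232 + 33×560 + 25×1310 + 33×534 + 51×257 + 30×98
  = 326445
Sum of weights = 1298 + 1129 + 1275 + 976 + 705 + 232 + 560 + 1310 + 534 + 257 + 98 = 8374
Weighted mean = 326445 / 8374 = 38.983162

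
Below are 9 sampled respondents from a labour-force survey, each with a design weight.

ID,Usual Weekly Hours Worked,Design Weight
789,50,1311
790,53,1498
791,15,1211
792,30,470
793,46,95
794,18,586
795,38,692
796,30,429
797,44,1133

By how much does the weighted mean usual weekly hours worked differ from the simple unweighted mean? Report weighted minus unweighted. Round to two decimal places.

1.86

Unweighted sum = 50 + 53 + 15 + 30 + 46 + 18 + 38 + 30 + 44 = 324
Unweighted mean = 324 / 9 = 36
Weighted sum = 50×1311 + 53×1498 + 15×1211 + 30×470 + 46×95 + 18×586 + 38×692 + 30×429 + 44×1133
  = 65550 + 79394 + 18165 + 14100 + 4370 + 10548 + 26296 + 12870 + 49852 = 281145
Sum of weights = 7425
Weighted mean = 281145 / 7425 = 37.864646
Difference (weighted minus unweighted) = 1.8646465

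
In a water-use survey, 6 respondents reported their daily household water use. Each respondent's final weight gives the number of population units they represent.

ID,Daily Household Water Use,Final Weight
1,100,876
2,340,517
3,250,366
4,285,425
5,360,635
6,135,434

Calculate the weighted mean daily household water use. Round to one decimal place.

Weighted sum = 763195
Sum of weights = 3253
Weighted mean = 763195 / 3253 = 234.61267

234.6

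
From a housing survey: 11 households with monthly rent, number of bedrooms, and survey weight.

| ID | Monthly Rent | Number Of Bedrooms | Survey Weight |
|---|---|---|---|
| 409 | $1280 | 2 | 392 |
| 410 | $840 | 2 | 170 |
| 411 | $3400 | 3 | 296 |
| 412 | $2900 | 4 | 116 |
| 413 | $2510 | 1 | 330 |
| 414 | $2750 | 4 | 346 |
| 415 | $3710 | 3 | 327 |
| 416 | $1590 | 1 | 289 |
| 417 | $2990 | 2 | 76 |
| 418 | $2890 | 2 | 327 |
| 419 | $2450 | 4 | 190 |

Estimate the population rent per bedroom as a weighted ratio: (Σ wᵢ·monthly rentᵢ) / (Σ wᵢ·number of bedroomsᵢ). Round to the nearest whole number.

Σ wᵢ·y = 1280×392 + 840×170 + 3400×296 + 2900×116 + 2510×330 + 2750×346 + 3710×327 + 1590×289 + 2990×76 + 2890×327 + 2450×190
  = 501760 + 142800 + 1006400 + 336400 + 828300 + 951500 + 1213170 + 459510 + 227240 + 945030 + 465500 = 7077610
Σ wᵢ·x = 7026
Ratio = 7077610 / 7026 = 1007.3456

1007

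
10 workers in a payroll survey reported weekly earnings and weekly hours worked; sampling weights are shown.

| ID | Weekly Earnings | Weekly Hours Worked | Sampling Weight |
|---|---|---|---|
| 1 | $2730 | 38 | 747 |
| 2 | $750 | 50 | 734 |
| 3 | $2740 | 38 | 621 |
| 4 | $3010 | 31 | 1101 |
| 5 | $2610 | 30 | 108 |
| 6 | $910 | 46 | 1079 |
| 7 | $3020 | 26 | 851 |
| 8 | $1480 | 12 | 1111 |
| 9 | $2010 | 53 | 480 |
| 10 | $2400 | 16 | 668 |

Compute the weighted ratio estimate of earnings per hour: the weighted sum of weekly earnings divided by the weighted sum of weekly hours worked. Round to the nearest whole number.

Σ wᵢ·y = 2730×747 + 750×734 + 2740×621 + 3010×1101 + 2610×108 + 910×1079 + 3020×851 + 1480×1111 + 2010×480 + 2400×668
  = 2039310 + 550500 + 1701540 + 3314010 + 281880 + 981890 + 2570020 + 1644280 + 964800 + 1603200 = 15651430
Σ wᵢ·x = 38×747 + 50×734 + 38×621 + 31×1101 + 30×108 + 46×1079 + 26×851 + 12×1111 + 53×480 + 16×668
  = 28386 + 36700 + 23598 + 34131 + 3240 + 49634 + 22126 + 13332 + 25440 + 10688 = 247275
Ratio = 15651430 / 247275 = 63.295643

63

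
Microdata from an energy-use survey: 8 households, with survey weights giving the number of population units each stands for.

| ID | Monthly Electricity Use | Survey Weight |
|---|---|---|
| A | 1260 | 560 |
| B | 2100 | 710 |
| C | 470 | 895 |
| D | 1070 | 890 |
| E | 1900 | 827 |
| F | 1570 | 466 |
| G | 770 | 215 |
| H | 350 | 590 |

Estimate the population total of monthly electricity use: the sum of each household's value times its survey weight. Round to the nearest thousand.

Weighted total = 1260×560 + 2100×710 + 470×895 + 1070×890 + 1900×827 + 1570×466 + 770×215 + 350×590
  = 6244520

6245000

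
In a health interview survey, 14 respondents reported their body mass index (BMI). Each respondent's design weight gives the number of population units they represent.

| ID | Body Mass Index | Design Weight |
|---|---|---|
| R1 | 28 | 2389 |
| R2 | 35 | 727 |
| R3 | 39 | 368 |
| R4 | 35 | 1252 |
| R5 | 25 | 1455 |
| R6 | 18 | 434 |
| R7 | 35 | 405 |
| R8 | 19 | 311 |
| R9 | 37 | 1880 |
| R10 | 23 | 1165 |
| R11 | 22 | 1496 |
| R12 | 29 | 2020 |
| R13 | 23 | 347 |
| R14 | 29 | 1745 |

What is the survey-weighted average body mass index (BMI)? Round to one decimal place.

Weighted sum = 461213
Sum of weights = 15994
Weighted mean = 461213 / 15994 = 28.836626

28.8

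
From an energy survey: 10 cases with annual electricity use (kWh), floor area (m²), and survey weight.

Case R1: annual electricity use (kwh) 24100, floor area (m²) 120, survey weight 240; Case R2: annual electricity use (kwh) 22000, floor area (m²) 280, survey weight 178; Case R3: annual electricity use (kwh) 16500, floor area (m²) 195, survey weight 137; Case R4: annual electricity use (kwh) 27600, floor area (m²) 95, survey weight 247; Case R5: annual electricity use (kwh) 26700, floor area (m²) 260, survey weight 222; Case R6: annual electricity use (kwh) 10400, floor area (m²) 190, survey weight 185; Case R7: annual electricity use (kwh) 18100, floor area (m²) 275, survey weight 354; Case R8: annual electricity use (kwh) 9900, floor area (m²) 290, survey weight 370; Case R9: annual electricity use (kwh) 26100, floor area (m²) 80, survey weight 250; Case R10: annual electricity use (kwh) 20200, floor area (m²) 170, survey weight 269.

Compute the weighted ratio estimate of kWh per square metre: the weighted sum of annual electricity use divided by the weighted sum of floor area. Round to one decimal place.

Σ wᵢ·y = 24100×240 + 22000×178 + 16500×137 + 27600×247 + 26700×222 + 10400×185 + 18100×354 + 9900×370 + 26100×250 + 20200×269
  = 5784000 + 3916000 + 2260500 + 6817200 + 5927400 + 1924000 + 6407400 + 3663000 + 6525000 + 5433800 = 48658300
Σ wᵢ·x = 120×240 + 280×178 + 195×137 + 95×247 + 260×222 + 190×185 + 275×354 + 290×370 + 80×250 + 170×269
  = 492070
Ratio = 48658300 / 492070 = 98.884915

98.9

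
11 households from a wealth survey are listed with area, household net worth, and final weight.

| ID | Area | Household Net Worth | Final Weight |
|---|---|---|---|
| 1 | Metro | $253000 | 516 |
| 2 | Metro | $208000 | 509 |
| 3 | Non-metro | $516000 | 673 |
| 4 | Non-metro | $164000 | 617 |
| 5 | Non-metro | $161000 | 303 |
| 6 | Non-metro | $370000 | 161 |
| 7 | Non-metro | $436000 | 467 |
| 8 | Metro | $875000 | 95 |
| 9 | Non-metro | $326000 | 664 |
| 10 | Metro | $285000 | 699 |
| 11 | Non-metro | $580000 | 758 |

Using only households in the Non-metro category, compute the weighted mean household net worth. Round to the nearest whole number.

388835

Non-metro rows: 3, 4, 5, 6, 7, 9, 11
Weighted sum = 516000×673 + 164000×617 + 161000×303 + 370000×161 + 436000×467 + 326000×664 + 580000×758
  = 347268000 + 101188000 + 48783000 + 59570000 + 203612000 + 216464000 + 439640000 = 1416525000
Sum of weights = 673 + 617 + 303 + 161 + 467 + 664 + 758 = 3643
Weighted mean = 1416525000 / 3643 = 388834.75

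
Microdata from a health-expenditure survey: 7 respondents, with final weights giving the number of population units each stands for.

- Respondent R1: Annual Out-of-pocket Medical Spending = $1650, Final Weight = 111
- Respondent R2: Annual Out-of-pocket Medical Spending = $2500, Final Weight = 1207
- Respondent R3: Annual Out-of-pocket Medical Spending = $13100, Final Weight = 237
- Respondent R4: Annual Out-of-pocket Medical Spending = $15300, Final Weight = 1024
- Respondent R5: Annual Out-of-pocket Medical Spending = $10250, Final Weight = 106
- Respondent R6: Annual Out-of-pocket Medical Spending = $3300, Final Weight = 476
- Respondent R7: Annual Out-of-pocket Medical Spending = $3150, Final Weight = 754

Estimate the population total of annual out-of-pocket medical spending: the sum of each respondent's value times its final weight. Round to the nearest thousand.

27005000

Weighted total = 27004950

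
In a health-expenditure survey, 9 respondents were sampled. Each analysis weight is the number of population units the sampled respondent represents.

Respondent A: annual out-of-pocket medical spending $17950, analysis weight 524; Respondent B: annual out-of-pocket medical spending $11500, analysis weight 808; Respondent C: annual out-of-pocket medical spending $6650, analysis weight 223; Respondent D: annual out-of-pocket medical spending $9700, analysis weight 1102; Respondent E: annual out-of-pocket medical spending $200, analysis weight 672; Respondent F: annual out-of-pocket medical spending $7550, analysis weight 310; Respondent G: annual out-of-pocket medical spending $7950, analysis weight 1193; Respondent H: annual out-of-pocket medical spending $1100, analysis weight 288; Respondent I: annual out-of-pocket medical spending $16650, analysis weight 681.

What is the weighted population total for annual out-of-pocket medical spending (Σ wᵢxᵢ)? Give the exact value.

54484850

Weighted total = 17950×524 + 11500×808 + 6650×223 + 9700×1102 + 200×672 + 7550×310 + 7950×1193 + 1100×288 + 16650×681
  = 9405800 + 9292000 + 1482950 + 10689400 + 134400 + 2340500 + 9484350 + 316800 + 11338650 = 54484850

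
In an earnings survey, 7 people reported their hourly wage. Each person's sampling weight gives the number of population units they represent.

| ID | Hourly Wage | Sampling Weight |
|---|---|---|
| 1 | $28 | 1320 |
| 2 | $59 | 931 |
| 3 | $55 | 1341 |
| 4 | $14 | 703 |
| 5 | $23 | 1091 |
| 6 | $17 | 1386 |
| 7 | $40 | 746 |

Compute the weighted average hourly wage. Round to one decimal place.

Weighted sum = 28×1320 + 59×931 + 55×1341 + 14×703 + 23×1091 + 17×1386 + 40×746
  = 36960 + 54929 + 73755 + 9842 + 25093 + 23562 + 29840 = 253981
Sum of weights = 1320 + 931 + 1341 + 703 + 1091 + 1386 + 746 = 7518
Weighted mean = 253981 / 7518 = 33.783054

33.8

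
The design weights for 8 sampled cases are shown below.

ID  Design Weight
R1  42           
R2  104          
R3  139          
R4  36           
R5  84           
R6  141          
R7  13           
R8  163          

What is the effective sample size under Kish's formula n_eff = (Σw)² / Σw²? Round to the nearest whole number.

Σ wᵢ = 722
Σ wᵢ² = 1764 + 10816 + 19321 + 1296 + 7056 + 19881 + 169 + 26569 = 86872
n_eff = 722² / 86872 = 521284 / 86872 = 6.0005986

6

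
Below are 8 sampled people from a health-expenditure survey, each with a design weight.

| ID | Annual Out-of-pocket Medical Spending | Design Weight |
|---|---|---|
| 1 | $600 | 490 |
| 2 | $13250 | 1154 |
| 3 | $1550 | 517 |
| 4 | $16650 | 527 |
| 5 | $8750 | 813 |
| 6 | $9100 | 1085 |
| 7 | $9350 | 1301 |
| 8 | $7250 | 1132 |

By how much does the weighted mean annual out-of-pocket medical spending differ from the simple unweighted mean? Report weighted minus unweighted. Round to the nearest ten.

590

Unweighted sum = 600 + 13250 + 1550 + 16650 + 8750 + 9100 + 9350 + 7250 = 66500
Unweighted mean = 66500 / 8 = 8312.5
Weighted sum = 62519000
Sum of weights = 490 + 1154 + 517 + 527 + 813 + 1085 + 1301 + 1132 = 7019
Weighted mean = 62519000 / 7019 = 8907.1093
Difference (weighted minus unweighted) = 594.60927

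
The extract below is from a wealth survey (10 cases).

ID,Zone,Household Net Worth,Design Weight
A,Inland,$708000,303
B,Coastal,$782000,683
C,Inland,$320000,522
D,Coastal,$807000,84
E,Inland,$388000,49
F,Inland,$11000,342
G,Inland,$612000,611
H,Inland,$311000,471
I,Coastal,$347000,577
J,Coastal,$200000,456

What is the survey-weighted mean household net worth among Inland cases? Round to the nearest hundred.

Inland rows: A, C, E, F, G, H
Weighted sum = 708000×303 + 320000×522 + 388000×49 + 11000×342 + 612000×611 + 311000×471
  = 214524000 + 167040000 + 19012000 + 3762000 + 373932000 + 146481000 = 924751000
Sum of weights = 303 + 522 + 49 + 342 + 611 + 471 = 2298
Weighted mean = 924751000 / 2298 = 402415.58

402400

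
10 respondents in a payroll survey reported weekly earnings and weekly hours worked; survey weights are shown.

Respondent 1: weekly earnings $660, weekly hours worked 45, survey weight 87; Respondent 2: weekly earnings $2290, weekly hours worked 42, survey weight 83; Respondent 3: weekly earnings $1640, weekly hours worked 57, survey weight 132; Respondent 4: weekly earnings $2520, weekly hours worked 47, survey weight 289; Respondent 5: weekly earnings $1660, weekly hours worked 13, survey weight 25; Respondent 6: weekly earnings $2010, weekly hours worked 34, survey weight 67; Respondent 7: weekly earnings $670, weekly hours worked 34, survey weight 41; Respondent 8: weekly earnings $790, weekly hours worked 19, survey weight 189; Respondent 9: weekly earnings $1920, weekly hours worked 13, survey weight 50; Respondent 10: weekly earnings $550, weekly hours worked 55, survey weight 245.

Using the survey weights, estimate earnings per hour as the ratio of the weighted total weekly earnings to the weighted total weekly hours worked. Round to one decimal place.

35.4

Σ wᵢ·y = 660×87 + 2290×83 + 1640×132 + 2520×289 + 1660×25 + 2010×67 + 670×41 + 790×189 + 1920×50 + 550×245
  = 57420 + 190070 + 216480 + 728280 + 41500 + 134670 + 27470 + 149310 + 96000 + 134750 = 1775950
Σ wᵢ·x = 45×87 + 42×83 + 57×132 + 47×289 + 13×25 + 34×67 + 34×41 + 19×189 + 13×50 + 55×245
  = 3915 + 3486 + 7524 + 13583 + 325 + 2278 + 1394 + 3591 + 650 + 13475 = 50221
Ratio = 1775950 / 50221 = 35.362697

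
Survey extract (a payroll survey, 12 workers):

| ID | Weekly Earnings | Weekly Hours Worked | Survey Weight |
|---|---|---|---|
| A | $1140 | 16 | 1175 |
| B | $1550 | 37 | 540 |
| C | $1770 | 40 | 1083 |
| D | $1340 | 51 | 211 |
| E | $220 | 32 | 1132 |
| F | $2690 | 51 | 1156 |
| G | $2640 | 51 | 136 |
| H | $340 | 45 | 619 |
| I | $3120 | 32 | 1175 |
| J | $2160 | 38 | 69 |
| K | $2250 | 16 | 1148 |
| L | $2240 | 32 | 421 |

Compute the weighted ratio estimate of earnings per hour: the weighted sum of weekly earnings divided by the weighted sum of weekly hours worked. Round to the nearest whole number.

Σ wᵢ·y = 1140×1175 + 1550×540 + 1770×1083 + 1340×211 + 220×1132 + 2690×1156 + 2640×136 + 340×619 + 3120×1175 + 2160×69 + 2250×1148 + 2240×421
  = 1339500 + 837000 + 1916910 + 282740 + 249040 + 3109640 + 359040 + 210460 + 3666000 + 149040 + 2583000 + 943040 = 15645410
Σ wᵢ·x = 16×1175 + 37×540 + 40×1083 + 51×211 + 32×1132 + 51×1156 + 51×136 + 45×619 + 32×1175 + 38×69 + 16×1148 + 32×421
  = 18800 + 19980 + 43320 + 10761 + 36224 + 58956 + 6936 + 27855 + 37600 + 2622 + 18368 + 13472 = 294894
Ratio = 15645410 / 294894 = 53.054352

53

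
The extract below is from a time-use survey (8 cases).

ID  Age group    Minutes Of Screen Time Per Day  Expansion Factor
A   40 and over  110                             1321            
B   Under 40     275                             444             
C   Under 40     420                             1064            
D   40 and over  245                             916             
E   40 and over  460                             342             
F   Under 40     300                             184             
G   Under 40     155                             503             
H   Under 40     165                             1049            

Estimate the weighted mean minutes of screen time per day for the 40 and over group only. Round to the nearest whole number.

40 and over rows: A, D, E
Weighted sum = 110×1321 + 245×916 + 460×342
  = 145310 + 224420 + 157320 = 527050
Sum of weights = 1321 + 916 + 342 = 2579
Weighted mean = 527050 / 2579 = 204.36216

204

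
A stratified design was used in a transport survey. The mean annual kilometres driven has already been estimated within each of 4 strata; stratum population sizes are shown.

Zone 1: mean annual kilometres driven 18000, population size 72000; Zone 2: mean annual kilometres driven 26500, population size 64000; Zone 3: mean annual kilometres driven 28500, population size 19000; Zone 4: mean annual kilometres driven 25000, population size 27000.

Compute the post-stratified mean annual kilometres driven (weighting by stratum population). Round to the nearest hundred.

23100

Σ Nₕ·x̄ₕ = 18000×72000 + 26500×64000 + 28500×19000 + 25000×27000
  = 1296000000 + 1696000000 + 541500000 + 675000000 = 4208500000
Σ Nₕ = 72000 + 64000 + 19000 + 27000 = 182000
Overall mean = 4208500000 / 182000 = 23123.626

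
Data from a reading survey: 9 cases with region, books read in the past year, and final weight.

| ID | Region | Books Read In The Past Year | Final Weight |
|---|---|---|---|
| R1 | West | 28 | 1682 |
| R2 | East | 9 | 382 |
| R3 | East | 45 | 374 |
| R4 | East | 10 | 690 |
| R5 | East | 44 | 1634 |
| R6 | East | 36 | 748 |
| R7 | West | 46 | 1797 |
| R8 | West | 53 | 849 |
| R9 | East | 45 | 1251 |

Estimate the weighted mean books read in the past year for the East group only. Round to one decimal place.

35.9

East rows: R2, R3, R4, R5, R6, R9
Weighted sum = 9×382 + 45×374 + 10×690 + 44×1634 + 36×748 + 45×1251
  = 182287
Sum of weights = 382 + 374 + 690 + 1634 + 748 + 1251 = 5079
Weighted mean = 182287 / 5079 = 35.890333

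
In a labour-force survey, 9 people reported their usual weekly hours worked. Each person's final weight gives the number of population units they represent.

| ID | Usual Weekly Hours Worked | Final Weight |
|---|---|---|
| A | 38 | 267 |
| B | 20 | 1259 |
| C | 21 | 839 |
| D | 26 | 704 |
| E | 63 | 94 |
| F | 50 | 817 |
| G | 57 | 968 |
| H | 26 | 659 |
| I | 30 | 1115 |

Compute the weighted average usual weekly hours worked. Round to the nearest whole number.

33

Weighted sum = 38×267 + 20×1259 + 21×839 + 26×704 + 63×94 + 50×817 + 57×968 + 26×659 + 30×1115
  = 223781
Sum of weights = 267 + 1259 + 839 + 704 + 94 + 817 + 968 + 659 + 1115 = 6722
Weighted mean = 223781 / 6722 = 33.290836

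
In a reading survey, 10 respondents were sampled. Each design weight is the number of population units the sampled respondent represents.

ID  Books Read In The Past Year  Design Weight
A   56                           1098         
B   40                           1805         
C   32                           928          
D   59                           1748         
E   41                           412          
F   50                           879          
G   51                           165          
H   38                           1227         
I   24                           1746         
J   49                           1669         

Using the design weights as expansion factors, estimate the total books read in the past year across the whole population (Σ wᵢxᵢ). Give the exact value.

Weighted total = 56×1098 + 40×1805 + 32×928 + 59×1748 + 41×412 + 50×879 + 51×165 + 38×1227 + 24×1746 + 49×1669
  = 61488 + 72200 + 29696 + 103132 + 16892 + 43950 + 8415 + 46626 + 41904 + 81781 = 506084

506084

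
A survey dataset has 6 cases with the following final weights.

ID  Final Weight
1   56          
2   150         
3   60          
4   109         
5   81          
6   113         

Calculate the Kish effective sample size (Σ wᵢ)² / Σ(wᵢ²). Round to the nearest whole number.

Σ wᵢ = 56 + 150 + 60 + 109 + 81 + 113 = 569
Σ wᵢ² = 3136 + 22500 + 3600 + 11881 + 6561 + 12769 = 60447
n_eff = 569² / 60447 = 323761 / 60447 = 5.3561136

5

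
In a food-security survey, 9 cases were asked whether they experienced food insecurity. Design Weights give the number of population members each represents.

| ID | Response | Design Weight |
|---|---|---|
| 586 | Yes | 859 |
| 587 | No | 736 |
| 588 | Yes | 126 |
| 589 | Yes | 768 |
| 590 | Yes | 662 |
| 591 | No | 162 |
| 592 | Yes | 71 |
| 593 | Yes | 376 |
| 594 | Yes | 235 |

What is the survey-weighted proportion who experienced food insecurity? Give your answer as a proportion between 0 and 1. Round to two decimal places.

Sum of weights for 'Yes' = 859 + 126 + 768 + 662 + 71 + 376 + 235 = 3097
Total weight = 859 + 736 + 126 + 768 + 662 + 162 + 71 + 376 + 235 = 3995
Weighted proportion = 3097 / 3995 = 0.77521902

0.78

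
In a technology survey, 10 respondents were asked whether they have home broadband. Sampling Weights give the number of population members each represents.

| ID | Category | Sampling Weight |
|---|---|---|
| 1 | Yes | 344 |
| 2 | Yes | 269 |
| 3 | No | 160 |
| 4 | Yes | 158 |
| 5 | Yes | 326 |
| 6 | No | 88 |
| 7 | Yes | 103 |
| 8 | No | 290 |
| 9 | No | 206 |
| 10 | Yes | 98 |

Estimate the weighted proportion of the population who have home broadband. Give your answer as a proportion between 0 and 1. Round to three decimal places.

0.636

Sum of weights for 'Yes' = 344 + 269 + 158 + 326 + 103 + 98 = 1298
Total weight = 2042
Weighted proportion = 1298 / 2042 = 0.63565132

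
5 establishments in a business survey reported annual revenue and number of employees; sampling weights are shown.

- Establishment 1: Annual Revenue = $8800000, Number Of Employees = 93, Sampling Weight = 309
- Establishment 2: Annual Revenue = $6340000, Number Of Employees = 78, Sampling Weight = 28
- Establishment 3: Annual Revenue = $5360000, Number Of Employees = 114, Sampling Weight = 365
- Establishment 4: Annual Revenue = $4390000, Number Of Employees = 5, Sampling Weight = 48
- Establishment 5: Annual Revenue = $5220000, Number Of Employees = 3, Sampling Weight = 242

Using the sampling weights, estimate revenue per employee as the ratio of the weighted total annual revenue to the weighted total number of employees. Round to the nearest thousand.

86000

Σ wᵢ·y = 8800000×309 + 6340000×28 + 5360000×365 + 4390000×48 + 5220000×242
  = 2719200000 + 177520000 + 1956400000 + 210720000 + 1263240000 = 6327080000
Σ wᵢ·x = 93×309 + 78×28 + 114×365 + 5×48 + 3×242
  = 73497
Ratio = 6327080000 / 73497 = 86086.235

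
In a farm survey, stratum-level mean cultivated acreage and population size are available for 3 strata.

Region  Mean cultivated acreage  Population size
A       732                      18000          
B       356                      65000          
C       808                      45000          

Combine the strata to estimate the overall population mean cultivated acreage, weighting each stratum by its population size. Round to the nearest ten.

570

Σ Nₕ·x̄ₕ = 732×18000 + 356×65000 + 808×45000
  = 13176000 + 23140000 + 36360000 = 72676000
Σ Nₕ = 18000 + 65000 + 45000 = 128000
Overall mean = 72676000 / 128000 = 567.78125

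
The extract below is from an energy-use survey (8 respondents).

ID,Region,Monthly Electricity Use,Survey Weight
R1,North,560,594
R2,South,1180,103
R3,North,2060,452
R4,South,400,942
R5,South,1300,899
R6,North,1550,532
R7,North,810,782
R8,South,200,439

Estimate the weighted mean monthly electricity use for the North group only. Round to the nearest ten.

North rows: R1, R3, R6, R7
Weighted sum = 2721780
Sum of weights = 594 + 452 + 532 + 782 = 2360
Weighted mean = 2721780 / 2360 = 1153.2966

1150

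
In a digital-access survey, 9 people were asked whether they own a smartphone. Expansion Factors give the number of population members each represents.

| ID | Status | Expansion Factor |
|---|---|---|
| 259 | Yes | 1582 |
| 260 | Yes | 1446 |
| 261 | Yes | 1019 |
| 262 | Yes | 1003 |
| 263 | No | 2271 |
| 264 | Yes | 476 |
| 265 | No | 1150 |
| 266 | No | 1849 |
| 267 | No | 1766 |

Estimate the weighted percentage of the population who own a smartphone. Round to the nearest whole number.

44

Sum of weights for 'Yes' = 1582 + 1446 + 1019 + 1003 + 476 = 5526
Total weight = 1582 + 1446 + 1019 + 1003 + 2271 + 476 + 1150 + 1849 + 1766 = 12562
Weighted proportion = 5526 / 12562 = 0.43989811 → 43.989811%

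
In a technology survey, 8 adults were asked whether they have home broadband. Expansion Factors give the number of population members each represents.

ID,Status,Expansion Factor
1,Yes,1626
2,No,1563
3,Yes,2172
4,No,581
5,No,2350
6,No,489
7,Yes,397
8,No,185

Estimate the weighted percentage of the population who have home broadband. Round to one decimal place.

44.8

Sum of weights for 'Yes' = 1626 + 2172 + 397 = 4195
Total weight = 1626 + 1563 + 2172 + 581 + 2350 + 489 + 397 + 185 = 9363
Weighted proportion = 4195 / 9363 = 0.44804016 → 44.804016%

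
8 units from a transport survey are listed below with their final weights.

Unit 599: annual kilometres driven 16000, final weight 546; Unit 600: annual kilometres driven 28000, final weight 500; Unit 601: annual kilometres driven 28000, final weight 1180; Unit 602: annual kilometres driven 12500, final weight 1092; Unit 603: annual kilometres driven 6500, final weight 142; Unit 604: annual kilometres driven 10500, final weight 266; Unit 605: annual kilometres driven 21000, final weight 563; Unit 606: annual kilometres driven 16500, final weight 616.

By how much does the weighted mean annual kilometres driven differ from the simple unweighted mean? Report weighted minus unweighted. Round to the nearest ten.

2020

Unweighted sum = 16000 + 28000 + 28000 + 12500 + 6500 + 10500 + 21000 + 16500 = 139000
Unweighted mean = 139000 / 8 = 17375
Weighted sum = 95129000
Sum of weights = 546 + 500 + 1180 + 1092 + 142 + 266 + 563 + 616 = 4905
Weighted mean = 95129000 / 4905 = 19394.292
Difference (weighted minus unweighted) = 2019.2915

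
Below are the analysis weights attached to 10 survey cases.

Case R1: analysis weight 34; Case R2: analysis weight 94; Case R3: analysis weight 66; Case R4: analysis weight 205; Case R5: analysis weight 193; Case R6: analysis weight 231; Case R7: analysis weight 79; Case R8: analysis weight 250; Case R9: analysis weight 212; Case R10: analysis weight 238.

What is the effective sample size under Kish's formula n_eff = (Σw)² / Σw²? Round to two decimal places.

Σ wᵢ = 34 + 94 + 66 + 205 + 193 + 231 + 79 + 250 + 212 + 238 = 1602
Σ wᵢ² = 1156 + 8836 + 4356 + 42025 + 37249 + 53361 + 6241 + 62500 + 44944 + 56644 = 317312
n_eff = 1602² / 317312 = 2566404 / 317312 = 8.0879513

8.09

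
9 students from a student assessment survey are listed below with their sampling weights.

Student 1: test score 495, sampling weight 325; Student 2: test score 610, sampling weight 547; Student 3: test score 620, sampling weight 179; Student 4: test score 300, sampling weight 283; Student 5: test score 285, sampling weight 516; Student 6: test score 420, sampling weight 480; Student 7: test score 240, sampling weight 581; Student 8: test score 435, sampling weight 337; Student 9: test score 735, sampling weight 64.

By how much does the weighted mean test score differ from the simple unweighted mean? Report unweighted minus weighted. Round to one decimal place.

Unweighted sum = 495 + 610 + 620 + 300 + 285 + 420 + 240 + 435 + 735 = 4140
Unweighted mean = 4140 / 9 = 460
Weighted sum = 495×325 + 610×547 + 620×179 + 300×283 + 285×516 + 420×480 + 240×581 + 435×337 + 735×64
  = 1372160
Sum of weights = 325 + 547 + 179 + 283 + 516 + 480 + 581 + 337 + 64 = 3312
Weighted mean = 1372160 / 3312 = 414.29952
Difference (unweighted minus weighted) = 45.700483

45.7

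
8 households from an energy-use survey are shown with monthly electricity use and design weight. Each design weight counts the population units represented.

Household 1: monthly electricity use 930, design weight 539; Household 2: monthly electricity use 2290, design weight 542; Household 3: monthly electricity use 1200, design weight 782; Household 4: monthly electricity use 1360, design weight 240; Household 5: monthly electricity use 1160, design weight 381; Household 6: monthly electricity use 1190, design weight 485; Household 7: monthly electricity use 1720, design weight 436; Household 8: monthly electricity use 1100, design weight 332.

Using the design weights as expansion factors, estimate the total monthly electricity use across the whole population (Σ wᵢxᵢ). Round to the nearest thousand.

5141000

Weighted total = 930×539 + 2290×542 + 1200×782 + 1360×240 + 1160×381 + 1190×485 + 1720×436 + 1100×332
  = 501270 + 1241180 + 938400 + 326400 + 441960 + 577150 + 749920 + 365200 = 5141480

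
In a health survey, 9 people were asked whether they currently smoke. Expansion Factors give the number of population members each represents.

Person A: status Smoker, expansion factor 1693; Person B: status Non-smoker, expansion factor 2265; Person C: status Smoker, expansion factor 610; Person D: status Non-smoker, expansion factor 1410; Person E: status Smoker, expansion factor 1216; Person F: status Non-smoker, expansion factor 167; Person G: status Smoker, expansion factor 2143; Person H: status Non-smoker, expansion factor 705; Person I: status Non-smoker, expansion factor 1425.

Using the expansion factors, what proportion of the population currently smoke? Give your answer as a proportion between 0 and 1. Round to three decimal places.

0.487

Sum of weights for 'Smoker' = 1693 + 610 + 1216 + 2143 = 5662
Total weight = 11634
Weighted proportion = 5662 / 11634 = 0.48667698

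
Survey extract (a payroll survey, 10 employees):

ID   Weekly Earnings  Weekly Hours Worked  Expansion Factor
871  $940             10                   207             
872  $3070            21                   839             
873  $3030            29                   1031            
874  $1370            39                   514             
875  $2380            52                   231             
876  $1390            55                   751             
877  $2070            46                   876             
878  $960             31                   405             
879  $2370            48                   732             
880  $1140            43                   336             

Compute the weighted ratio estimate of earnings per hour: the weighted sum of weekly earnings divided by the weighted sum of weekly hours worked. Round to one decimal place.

Σ wᵢ·y = 940×207 + 3070×839 + 3030×1031 + 1370×514 + 2380×231 + 1390×751 + 2070×876 + 960×405 + 2370×732 + 1140×336
  = 194580 + 2575730 + 3123930 + 704180 + 549780 + 1043890 + 1813320 + 388800 + 1734840 + 383040 = 12512090
Σ wᵢ·x = 225386
Ratio = 12512090 / 225386 = 55.514051

55.5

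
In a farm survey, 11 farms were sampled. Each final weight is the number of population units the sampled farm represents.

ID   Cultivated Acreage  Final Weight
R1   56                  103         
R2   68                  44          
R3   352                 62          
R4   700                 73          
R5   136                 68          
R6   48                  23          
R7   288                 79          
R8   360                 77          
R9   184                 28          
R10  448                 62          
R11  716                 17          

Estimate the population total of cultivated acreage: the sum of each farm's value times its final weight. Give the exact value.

187608

Weighted total = 56×103 + 68×44 + 352×62 + 700×73 + 136×68 + 48×23 + 288×79 + 360×77 + 184×28 + 448×62 + 716×17
  = 187608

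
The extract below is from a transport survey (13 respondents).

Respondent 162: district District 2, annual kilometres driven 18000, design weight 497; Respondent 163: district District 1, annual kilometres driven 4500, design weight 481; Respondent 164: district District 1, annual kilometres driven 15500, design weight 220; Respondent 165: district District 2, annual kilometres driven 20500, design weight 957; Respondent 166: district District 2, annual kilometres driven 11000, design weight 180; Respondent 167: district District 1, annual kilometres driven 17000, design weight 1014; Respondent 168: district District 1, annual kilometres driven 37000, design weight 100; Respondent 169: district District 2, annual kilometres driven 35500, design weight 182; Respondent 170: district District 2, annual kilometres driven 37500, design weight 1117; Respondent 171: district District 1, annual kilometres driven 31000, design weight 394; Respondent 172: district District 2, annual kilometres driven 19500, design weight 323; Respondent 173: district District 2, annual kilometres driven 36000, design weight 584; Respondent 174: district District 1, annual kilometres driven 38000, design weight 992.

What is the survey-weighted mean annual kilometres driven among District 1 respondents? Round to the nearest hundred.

23900

District 1 rows: 163, 164, 167, 168, 171, 174
Weighted sum = 4500×481 + 15500×220 + 17000×1014 + 37000×100 + 31000×394 + 38000×992
  = 76422500
Sum of weights = 3201
Weighted mean = 76422500 / 3201 = 23874.57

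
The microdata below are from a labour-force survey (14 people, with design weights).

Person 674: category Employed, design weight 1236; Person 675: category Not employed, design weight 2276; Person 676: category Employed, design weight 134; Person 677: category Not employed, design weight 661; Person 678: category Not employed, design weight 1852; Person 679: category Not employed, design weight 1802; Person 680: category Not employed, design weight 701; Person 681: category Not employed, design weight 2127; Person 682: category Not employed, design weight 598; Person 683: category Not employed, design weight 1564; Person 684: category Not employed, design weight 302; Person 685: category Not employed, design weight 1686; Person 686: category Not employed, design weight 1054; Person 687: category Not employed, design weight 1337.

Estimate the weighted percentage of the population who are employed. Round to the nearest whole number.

8

Sum of weights for 'Employed' = 1236 + 134 = 1370
Total weight = 17330
Weighted proportion = 1370 / 17330 = 0.079053664 → 7.9053664%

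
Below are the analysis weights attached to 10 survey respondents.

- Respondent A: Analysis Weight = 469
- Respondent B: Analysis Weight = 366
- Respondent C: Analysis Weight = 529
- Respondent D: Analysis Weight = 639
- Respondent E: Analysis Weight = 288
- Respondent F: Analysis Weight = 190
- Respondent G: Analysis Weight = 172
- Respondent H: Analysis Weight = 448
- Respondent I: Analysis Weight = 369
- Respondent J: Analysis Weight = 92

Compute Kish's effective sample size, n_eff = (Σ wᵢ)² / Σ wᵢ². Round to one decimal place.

8.3

Σ wᵢ = 469 + 366 + 529 + 639 + 288 + 190 + 172 + 448 + 369 + 92 = 3562
Σ wᵢ² = 219961 + 133956 + 279841 + 408321 + 82944 + 36100 + 29584 + 200704 + 136161 + 8464 = 1536036
n_eff = 3562² / 1536036 = 12687844 / 1536036 = 8.2601215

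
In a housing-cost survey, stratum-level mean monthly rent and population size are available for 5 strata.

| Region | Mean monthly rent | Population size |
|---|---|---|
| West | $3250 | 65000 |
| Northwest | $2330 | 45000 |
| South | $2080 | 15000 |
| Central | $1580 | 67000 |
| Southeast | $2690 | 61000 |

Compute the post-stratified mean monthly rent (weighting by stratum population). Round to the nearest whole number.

2440

Σ Nₕ·x̄ₕ = 3250×65000 + 2330×45000 + 2080×15000 + 1580×67000 + 2690×61000
  = 211250000 + 104850000 + 31200000 + 105860000 + 164090000 = 617250000
Σ Nₕ = 65000 + 45000 + 15000 + 67000 + 61000 = 253000
Overall mean = 617250000 / 253000 = 2439.7233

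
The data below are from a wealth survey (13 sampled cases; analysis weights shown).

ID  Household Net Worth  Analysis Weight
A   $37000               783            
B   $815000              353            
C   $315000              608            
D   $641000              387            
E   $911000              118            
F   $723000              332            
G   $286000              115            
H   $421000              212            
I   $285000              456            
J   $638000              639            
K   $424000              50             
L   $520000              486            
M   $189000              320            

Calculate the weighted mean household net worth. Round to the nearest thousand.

Weighted sum = 2097971000
Sum of weights = 4859
Weighted mean = 2097971000 / 4859 = 431770.12

432000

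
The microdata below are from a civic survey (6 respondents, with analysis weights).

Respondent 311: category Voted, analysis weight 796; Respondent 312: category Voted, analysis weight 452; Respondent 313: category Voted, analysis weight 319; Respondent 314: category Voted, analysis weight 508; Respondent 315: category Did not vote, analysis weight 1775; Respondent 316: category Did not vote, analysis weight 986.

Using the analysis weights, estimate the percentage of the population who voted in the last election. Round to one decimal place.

42.9

Sum of weights for 'Voted' = 796 + 452 + 319 + 508 = 2075
Total weight = 4836
Weighted proportion = 2075 / 4836 = 0.42907361 → 42.907361%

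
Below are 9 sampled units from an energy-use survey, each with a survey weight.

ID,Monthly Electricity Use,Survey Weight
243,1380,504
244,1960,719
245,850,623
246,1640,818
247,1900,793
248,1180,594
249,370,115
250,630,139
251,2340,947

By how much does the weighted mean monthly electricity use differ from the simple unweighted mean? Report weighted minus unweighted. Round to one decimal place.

Unweighted sum = 1380 + 1960 + 850 + 1640 + 1900 + 1180 + 370 + 630 + 2340 = 12250
Unweighted mean = 12250 / 9 = 1361.1111
Weighted sum = 1380×504 + 1960×719 + 850×623 + 1640×818 + 1900×793 + 1180×594 + 370×115 + 630×139 + 2340×947
  = 695520 + 1409240 + 529550 + 1341520 + 1506700 + 700920 + 42550 + 87570 + 2215980 = 8529550
Sum of weights = 5252
Weighted mean = 8529550 / 5252 = 1624.0575
Difference (weighted minus unweighted) = 262.94639

262.9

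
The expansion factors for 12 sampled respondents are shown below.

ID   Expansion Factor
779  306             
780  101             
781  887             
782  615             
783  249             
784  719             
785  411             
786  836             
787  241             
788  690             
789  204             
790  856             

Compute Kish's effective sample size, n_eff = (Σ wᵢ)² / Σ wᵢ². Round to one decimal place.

9.3

Σ wᵢ = 306 + 101 + 887 + 615 + 249 + 719 + 411 + 836 + 241 + 690 + 204 + 856 = 6115
Σ wᵢ² = 4024143
n_eff = 6115² / 4024143 = 37393225 / 4024143 = 9.2922207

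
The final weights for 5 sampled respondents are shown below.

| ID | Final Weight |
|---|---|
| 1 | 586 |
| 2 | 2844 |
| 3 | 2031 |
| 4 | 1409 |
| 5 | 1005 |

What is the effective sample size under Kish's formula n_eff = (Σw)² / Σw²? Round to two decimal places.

3.99

Σ wᵢ = 586 + 2844 + 2031 + 1409 + 1005 = 7875
Σ wᵢ² = 343396 + 8088336 + 4124961 + 1985281 + 1010025 = 15551999
n_eff = 7875² / 15551999 = 62015625 / 15551999 = 3.9876305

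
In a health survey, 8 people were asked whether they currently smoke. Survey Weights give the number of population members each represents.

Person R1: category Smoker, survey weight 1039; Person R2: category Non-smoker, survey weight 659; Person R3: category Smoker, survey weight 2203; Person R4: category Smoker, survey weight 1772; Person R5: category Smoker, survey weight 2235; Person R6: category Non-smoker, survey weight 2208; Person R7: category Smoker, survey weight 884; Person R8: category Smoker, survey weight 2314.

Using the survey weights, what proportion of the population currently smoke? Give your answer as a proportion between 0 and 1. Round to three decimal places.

0.785

Sum of weights for 'Smoker' = 1039 + 2203 + 1772 + 2235 + 884 + 2314 = 10447
Total weight = 1039 + 659 + 2203 + 1772 + 2235 + 2208 + 884 + 2314 = 13314
Weighted proportion = 10447 / 13314 = 0.78466276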